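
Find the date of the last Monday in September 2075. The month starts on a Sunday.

2075-09-30

September 2075 begins on a Sunday, so the first Monday is September 2 (1 day later).
September 2075 has 30 days. Adding weeks: 2, 9, 16, 23, 30 — the last one ≤ 30 is the 30th.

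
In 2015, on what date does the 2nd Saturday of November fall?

The first Saturday of November 2015 is November 7.
The 2nd Saturday is 1 weeks later: 7 + 7 = 14.

November 14, 2015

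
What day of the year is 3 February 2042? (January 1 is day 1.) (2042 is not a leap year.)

Days in months before February: 31 = 31.
Plus 3 days into February → day 34.

34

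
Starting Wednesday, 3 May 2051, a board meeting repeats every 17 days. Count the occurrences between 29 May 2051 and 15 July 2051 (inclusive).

3

Occurrences land 17·i days after 3 May 2051 for i = 0, 1, 2, …
29 May 2051 is 26 days after the start; 26 ÷ 17 = 1 remainder 9; since the remainder is 9, round up to i = 2. First occurrence in the window: #3 on 6 June 2051 (2×17 = 34 days in).
15 July 2051 is 73 days after the start; 73 ÷ 17 = 4 remainder 5. Last occurrence in the window: #5 on 10 July 2051.
Occurrences #3 through #5: 3 in total.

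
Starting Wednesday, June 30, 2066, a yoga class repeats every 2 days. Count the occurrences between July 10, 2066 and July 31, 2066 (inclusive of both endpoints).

11

Occurrences land 2·i days after June 30, 2066 for i = 0, 1, 2, …
July 10, 2066 is 10 days after the start; 10 ÷ 2 = 5 remainder 0. First occurrence in the window: #6 on July 10, 2066 (5×2 = 10 days in).
July 31, 2066 is 31 days after the start; 31 ÷ 2 = 15 remainder 1. Last occurrence in the window: #16 on July 30, 2066.
Occurrences #6 through #16: 11 in total.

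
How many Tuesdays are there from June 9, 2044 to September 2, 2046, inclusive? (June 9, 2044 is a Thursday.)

116

June 9, 2044 is a Thursday; the first Tuesday on or after it is June 14, 2044 (5 days later).
From June 14, 2044 to September 2, 2046: 200 + 365 + 245 = 810 days (rest of 2044, 2045, to September 2, 2046 in 2046).
810 ÷ 7 = 115 full weeks with remainder 5, so 115 more Tuesdays after the first → 116.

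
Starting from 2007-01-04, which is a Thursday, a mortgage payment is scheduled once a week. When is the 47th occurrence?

The 47th occurrence is 46 intervals after the first: 46 × 7 = 322 days after 2007-01-04.
January has 31 days — 27 days to the end of January leaves 295.
February has 28 days (267 left).
March has 31 days (236 left).
April has 30 days (206 left).
May has 31 days (175 left).
June has 30 days (145 left).
July has 31 days (114 left).
August has 31 days (83 left).
September has 30 days (53 left).
October has 31 days (22 left).
22 days into November → 2007-11-22.

2007-11-22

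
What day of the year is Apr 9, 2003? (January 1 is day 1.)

99

Days in months before Apr: 31 + 28 + 31 = 90.
Plus 9 days into Apr → day 99.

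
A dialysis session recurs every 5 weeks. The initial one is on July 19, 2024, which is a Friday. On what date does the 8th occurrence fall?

The 8th occurrence is 7 intervals after the first: 7 × 35 = 245 days after July 19, 2024.
July has 31 days — 12 days to the end of July leaves 233.
August has 31 days (202 left).
September has 30 days (172 left).
October has 31 days (141 left).
November has 30 days (111 left).
December has 31 days (80 left).
January has 31 days (49 left).
February has 28 days (21 left).
21 days into March → March 21, 2025.

March 21, 2025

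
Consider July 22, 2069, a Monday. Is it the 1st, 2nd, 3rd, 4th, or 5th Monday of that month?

Day 22 falls in week ⌈22/7⌉ of the month.
Days 1–7 hold the 1st Monday, 8–14 the 2nd, 15–21 the 3rd, 22–28 the 4th, 29–31 the 5th.
22 is in the range for the 4th.

4th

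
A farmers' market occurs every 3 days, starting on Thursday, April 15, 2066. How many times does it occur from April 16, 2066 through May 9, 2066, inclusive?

8

Occurrences land 3·i days after April 15, 2066 for i = 0, 1, 2, …
April 16, 2066 is 1 day after the start; 1 ÷ 3 = 0 remainder 1; since the remainder is 1, round up to i = 1. First occurrence in the window: #2 on April 18, 2066 (1×3 = 3 days in).
May 9, 2066 is 24 days after the start; 24 ÷ 3 = 8 remainder 0. Last occurrence in the window: #9 on May 9, 2066.
Occurrences #2 through #9: 8 in total.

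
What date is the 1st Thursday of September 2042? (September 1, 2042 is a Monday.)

2042-09-04

September 2042 begins on a Monday, so the first Thursday is September 4 (3 days later).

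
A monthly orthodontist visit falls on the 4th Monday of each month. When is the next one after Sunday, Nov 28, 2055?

Nov 2055 starts on a Monday; its first Monday is the 1st, so the 4th Monday is the 22nd — Nov 22, 2055.
That is not after Nov 28, 2055, so look at Dec 2055.
Dec 2055 starts on a Wednesday; its first Monday is the 6th, so the 4th Monday is the 27th — Dec 27, 2055.

Dec 27, 2055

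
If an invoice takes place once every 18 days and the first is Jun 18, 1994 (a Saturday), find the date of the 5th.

The 5th occurrence is 4 intervals after the first: 4 × 18 = 72 days after Jun 18, 1994.
Jun has 30 days — 12 days to the end of Jun leaves 60.
Jul has 31 days (29 left).
29 days into Aug → Aug 29, 1994.

Aug 29, 1994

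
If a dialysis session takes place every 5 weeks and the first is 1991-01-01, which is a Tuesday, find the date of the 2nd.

The 2nd occurrence is 1 interval after the first: 1 × 35 = 35 days after 1991-01-01.
January has 31 days — 30 days to the end of January leaves 5.
5 days into February → 1991-02-05.

1991-02-05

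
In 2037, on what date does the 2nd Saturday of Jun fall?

The first Saturday of Jun 2037 is Jun 6.
The 2nd Saturday is 1 weeks later: 6 + 7 = 13.

Jun 13, 2037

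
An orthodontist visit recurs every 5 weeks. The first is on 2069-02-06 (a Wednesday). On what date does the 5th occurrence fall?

2069-06-26

The 5th occurrence is 4 intervals after the first: 4 × 35 = 140 days after 2069-02-06.
February has 28 days — 22 days to the end of February leaves 118.
March has 31 days (87 left).
April has 30 days (57 left).
May has 31 days (26 left).
26 days into June → 2069-06-26.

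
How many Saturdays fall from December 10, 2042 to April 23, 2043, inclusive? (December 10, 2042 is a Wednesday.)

19

December 10, 2042 is a Wednesday; the first Saturday on or after it is December 13, 2042 (3 days later).
From December 13, 2042 to April 23, 2043: 18 + 31 + 28 + 31 + 23 = 131 days (rest of December, January, February, March, April).
131 ÷ 7 = 18 full weeks with remainder 5, so 18 more Saturdays after the first → 19.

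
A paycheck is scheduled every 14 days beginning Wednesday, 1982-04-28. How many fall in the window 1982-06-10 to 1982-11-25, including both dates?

Occurrences land 14·i days after 1982-04-28 for i = 0, 1, 2, …
1982-06-10 is 43 days after the start; 43 ÷ 14 = 3 remainder 1; since the remainder is 1, round up to i = 4. First occurrence in the window: #5 on 1982-06-23 (4×14 = 56 days in).
1982-11-25 is 211 days after the start; 211 ÷ 14 = 15 remainder 1. Last occurrence in the window: #16 on 1982-11-24.
Occurrences #5 through #16: 12 in total.

12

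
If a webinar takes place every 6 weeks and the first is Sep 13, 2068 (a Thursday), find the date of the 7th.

May 23, 2069

The 7th occurrence is 6 intervals after the first: 6 × 42 = 252 days after Sep 13, 2068.
Sep has 30 days — 17 days to the end of Sep leaves 235.
Oct has 31 days (204 left).
Nov has 30 days (174 left).
Dec has 31 days (143 left).
Jan has 31 days (112 left).
Feb has 28 days (84 left).
Mar has 31 days (53 left).
Apr has 30 days (23 left).
23 days into May → May 23, 2069.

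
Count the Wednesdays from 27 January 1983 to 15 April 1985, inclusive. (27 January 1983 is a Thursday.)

115

27 January 1983 is a Thursday; the first Wednesday on or after it is 2 February 1983 (6 days later).
From 2 February 1983 to 15 April 1985: 332 + 366 + 105 = 803 days (rest of 1983, 1984, to 15 April 1985 in 1985).
803 ÷ 7 = 114 full weeks with remainder 5, so 114 more Wednesdays after the first → 115.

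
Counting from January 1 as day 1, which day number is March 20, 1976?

80

Days in months before March: 31 + 29 = 60.
Plus 20 days into March → day 80.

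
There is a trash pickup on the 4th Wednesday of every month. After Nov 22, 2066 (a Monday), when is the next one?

Nov 24, 2066

Nov 2066 starts on a Monday; its first Wednesday is the 3rd, so the 4th Wednesday is the 24th — Nov 24, 2066.
Nov 24, 2066 is after Nov 22, 2066, so that is the next one.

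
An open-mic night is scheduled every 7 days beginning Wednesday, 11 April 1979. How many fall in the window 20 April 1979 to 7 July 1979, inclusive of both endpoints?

11

Occurrences land 7·i days after 11 April 1979 for i = 0, 1, 2, …
20 April 1979 is 9 days after the start; 9 ÷ 7 = 1 remainder 2; since the remainder is 2, round up to i = 2. First occurrence in the window: #3 on 25 April 1979 (2×7 = 14 days in).
7 July 1979 is 87 days after the start; 87 ÷ 7 = 12 remainder 3. Last occurrence in the window: #13 on 4 July 1979.
Occurrences #3 through #13: 11 in total.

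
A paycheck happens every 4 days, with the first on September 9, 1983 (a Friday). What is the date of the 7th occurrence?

The 7th occurrence is 6 intervals after the first: 6 × 4 = 24 days after September 9, 1983.
September has 30 days — 21 days to the end of September leaves 3.
3 days into October → October 3, 1983.

October 3, 1983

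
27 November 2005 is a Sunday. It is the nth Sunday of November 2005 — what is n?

4th

Day 27 falls in week ⌈27/7⌉ of the month.
Days 1–7 hold the 1st Sunday, 8–14 the 2nd, 15–21 the 3rd, 22–28 the 4th, 29–31 the 5th.
27 is in the range for the 4th.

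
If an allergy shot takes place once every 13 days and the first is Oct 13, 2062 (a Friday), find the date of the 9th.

Jan 25, 2063

The 9th occurrence is 8 intervals after the first: 8 × 13 = 104 days after Oct 13, 2062.
Oct has 31 days — 18 days to the end of Oct leaves 86.
Nov has 30 days (56 left).
Dec has 31 days (25 left).
25 days into Jan → Jan 25, 2063.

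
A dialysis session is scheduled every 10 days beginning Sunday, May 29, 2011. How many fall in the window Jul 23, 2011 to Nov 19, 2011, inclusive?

12

Occurrences land 10·i days after May 29, 2011 for i = 0, 1, 2, …
Jul 23, 2011 is 55 days after the start; 55 ÷ 10 = 5 remainder 5; since the remainder is 5, round up to i = 6. First occurrence in the window: #7 on Jul 28, 2011 (6×10 = 60 days in).
Nov 19, 2011 is 174 days after the start; 174 ÷ 10 = 17 remainder 4. Last occurrence in the window: #18 on Nov 15, 2011.
Occurrences #7 through #18: 12 in total.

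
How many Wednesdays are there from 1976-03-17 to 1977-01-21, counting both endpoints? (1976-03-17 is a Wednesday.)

1976-03-17 is a Wednesday; the first Wednesday on or after it is 1976-03-17.
From 1976-03-17 to 1977-01-21: 14 + 30 + 31 + 30 + 31 + 31 + 30 + 31 + 30 + 31 + 21 = 310 days (rest of March, April, May, June, July, August, September, October, November, December, January).
310 ÷ 7 = 44 full weeks with remainder 2, so 44 more Wednesdays after the first → 45.

45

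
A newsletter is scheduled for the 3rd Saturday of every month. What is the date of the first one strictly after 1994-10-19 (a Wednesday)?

1994-11-19

October 1994 starts on a Saturday; its first Saturday is the 1st, so the 3rd Saturday is the 15th — 1994-10-15.
That is not after 1994-10-19, so look at November 1994.
November 1994 starts on a Tuesday; its first Saturday is the 5th, so the 3rd Saturday is the 19th — 1994-11-19.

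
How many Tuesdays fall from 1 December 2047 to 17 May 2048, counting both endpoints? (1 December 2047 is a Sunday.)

24

1 December 2047 is a Sunday; the first Tuesday on or after it is 3 December 2047 (2 days later).
From 3 December 2047 to 17 May 2048: 28 + 31 + 29 + 31 + 30 + 17 = 166 days (rest of December, January, February, March, April, May).
166 ÷ 7 = 23 full weeks with remainder 5, so 23 more Tuesdays after the first → 24.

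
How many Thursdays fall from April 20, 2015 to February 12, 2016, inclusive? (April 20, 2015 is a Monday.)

April 20, 2015 is a Monday; the first Thursday on or after it is April 23, 2015 (3 days later).
From April 23, 2015 to February 12, 2016: 7 + 31 + 30 + 31 + 31 + 30 + 31 + 30 + 31 + 31 + 12 = 295 days (rest of April, May, June, July, August, September, October, November, December, January, February).
295 ÷ 7 = 42 full weeks with remainder 1, so 42 more Thursdays after the first → 43.

43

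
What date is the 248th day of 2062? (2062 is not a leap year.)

2062-09-05

January has 31 days (248 − 31 = 217 remain).
February has 28 days (217 − 28 = 189 remain).
March has 31 days (189 − 31 = 158 remain).
April has 30 days (158 − 30 = 128 remain).
May has 31 days (128 − 31 = 97 remain).
June has 30 days (97 − 30 = 67 remain).
July has 31 days (67 − 31 = 36 remain).
August has 31 days (36 − 31 = 5 remain).
5 into September → September 5.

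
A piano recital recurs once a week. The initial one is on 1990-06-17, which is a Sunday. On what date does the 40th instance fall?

1991-03-17

The 40th occurrence is 39 intervals after the first: 39 × 7 = 273 days after 1990-06-17.
June has 30 days — 13 days to the end of June leaves 260.
July has 31 days (229 left).
August has 31 days (198 left).
September has 30 days (168 left).
October has 31 days (137 left).
November has 30 days (107 left).
December has 31 days (76 left).
January has 31 days (45 left).
February has 28 days (17 left).
17 days into March → 1991-03-17.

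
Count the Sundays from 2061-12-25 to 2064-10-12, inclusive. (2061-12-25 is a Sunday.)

147

2061-12-25 is a Sunday; the first Sunday on or after it is 2061-12-25.
From 2061-12-25 to 2064-10-12: 6 + 365 + 365 + 286 = 1022 days (rest of 2061, 2062, 2063, to 2064-10-12 in 2064).
1022 ÷ 7 = 146 full weeks with remainder 0, so 146 more Sundays after the first → 147.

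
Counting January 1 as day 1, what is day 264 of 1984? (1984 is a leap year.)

Sep 20, 1984

Jan has 31 days (264 − 31 = 233 remain).
Feb has 29 days (233 − 29 = 204 remain).
Mar has 31 days (204 − 31 = 173 remain).
Apr has 30 days (173 − 30 = 143 remain).
May has 31 days (143 − 31 = 112 remain).
Jun has 30 days (112 − 30 = 82 remain).
Jul has 31 days (82 − 31 = 51 remain).
Aug has 31 days (51 − 31 = 20 remain).
20 into Sep → Sep 20.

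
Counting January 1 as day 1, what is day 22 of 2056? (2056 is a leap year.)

January 22, 2056

22 into January → January 22.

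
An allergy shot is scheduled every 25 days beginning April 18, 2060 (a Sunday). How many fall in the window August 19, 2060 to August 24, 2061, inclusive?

15

Occurrences land 25·i days after April 18, 2060 for i = 0, 1, 2, …
August 19, 2060 is 123 days after the start; 123 ÷ 25 = 4 remainder 23; since the remainder is 23, round up to i = 5. First occurrence in the window: #6 on August 21, 2060 (5×25 = 125 days in).
August 24, 2061 is 493 days after the start; 493 ÷ 25 = 19 remainder 18. Last occurrence in the window: #20 on August 6, 2061.
Occurrences #6 through #20: 15 in total.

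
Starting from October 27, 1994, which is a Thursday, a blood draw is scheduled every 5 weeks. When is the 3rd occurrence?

The 3rd occurrence is 2 intervals after the first: 2 × 35 = 70 days after October 27, 1994.
October has 31 days — 4 days to the end of October leaves 66.
November has 30 days (36 left).
December has 31 days (5 left).
5 days into January → January 5, 1995.

January 5, 1995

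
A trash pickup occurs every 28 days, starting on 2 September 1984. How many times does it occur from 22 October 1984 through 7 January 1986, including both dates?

16

Occurrences land 28·i days after 2 September 1984 for i = 0, 1, 2, …
22 October 1984 is 50 days after the start; 50 ÷ 28 = 1 remainder 22; since the remainder is 22, round up to i = 2. First occurrence in the window: #3 on 28 October 1984 (2×28 = 56 days in).
7 January 1986 is 492 days after the start; 492 ÷ 28 = 17 remainder 16. Last occurrence in the window: #18 on 22 December 1985.
Occurrences #3 through #18: 16 in total.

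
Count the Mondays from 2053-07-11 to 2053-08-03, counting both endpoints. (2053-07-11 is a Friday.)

3

2053-07-11 is a Friday; the first Monday on or after it is 2053-07-14 (3 days later).
From 2053-07-14 to 2053-08-03: 17 + 3 = 20 days (rest of July, August).
20 ÷ 7 = 2 full weeks with remainder 6, so 2 more Mondays after the first → 3.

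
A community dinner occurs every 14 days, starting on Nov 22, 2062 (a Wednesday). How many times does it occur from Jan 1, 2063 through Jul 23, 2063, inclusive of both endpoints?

15

Occurrences land 14·i days after Nov 22, 2062 for i = 0, 1, 2, …
Jan 1, 2063 is 40 days after the start; 40 ÷ 14 = 2 remainder 12; since the remainder is 12, round up to i = 3. First occurrence in the window: #4 on Jan 3, 2063 (3×14 = 42 days in).
Jul 23, 2063 is 243 days after the start; 243 ÷ 14 = 17 remainder 5. Last occurrence in the window: #18 on Jul 18, 2063.
Occurrences #4 through #18: 15 in total.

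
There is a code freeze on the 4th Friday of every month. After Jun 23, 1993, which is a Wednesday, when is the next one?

Jun 25, 1993

Jun 1993 starts on a Tuesday; its first Friday is the 4th, so the 4th Friday is the 25th — Jun 25, 1993.
Jun 25, 1993 is after Jun 23, 1993, so that is the next one.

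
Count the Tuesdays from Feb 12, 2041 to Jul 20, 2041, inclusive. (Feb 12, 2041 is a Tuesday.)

Feb 12, 2041 is a Tuesday; the first Tuesday on or after it is Feb 12, 2041.
From Feb 12, 2041 to Jul 20, 2041: 16 + 31 + 30 + 31 + 30 + 20 = 158 days (rest of Feb, Mar, Apr, May, Jun, Jul).
158 ÷ 7 = 22 full weeks with remainder 4, so 22 more Tuesdays after the first → 23.

23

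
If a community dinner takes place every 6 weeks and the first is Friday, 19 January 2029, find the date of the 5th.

6 July 2029

The 5th occurrence is 4 intervals after the first: 4 × 42 = 168 days after 19 January 2029.
January has 31 days — 12 days to the end of January leaves 156.
February has 28 days (128 left).
March has 31 days (97 left).
April has 30 days (67 left).
May has 31 days (36 left).
June has 30 days (6 left).
6 days into July → 6 July 2029.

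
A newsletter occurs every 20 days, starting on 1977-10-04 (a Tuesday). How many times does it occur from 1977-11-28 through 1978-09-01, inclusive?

14

Occurrences land 20·i days after 1977-10-04 for i = 0, 1, 2, …
1977-11-28 is 55 days after the start; 55 ÷ 20 = 2 remainder 15; since the remainder is 15, round up to i = 3. First occurrence in the window: #4 on 1977-12-03 (3×20 = 60 days in).
1978-09-01 is 332 days after the start; 332 ÷ 20 = 16 remainder 12. Last occurrence in the window: #17 on 1978-08-20.
Occurrences #4 through #17: 14 in total.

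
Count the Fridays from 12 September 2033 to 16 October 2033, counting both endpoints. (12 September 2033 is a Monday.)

5

12 September 2033 is a Monday; the first Friday on or after it is 16 September 2033 (4 days later).
From 16 September 2033 to 16 October 2033: 14 + 16 = 30 days (rest of September, October).
30 ÷ 7 = 4 full weeks with remainder 2, so 4 more Fridays after the first → 5.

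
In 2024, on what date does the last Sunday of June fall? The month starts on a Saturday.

June 2024 begins on a Saturday, so the first Sunday is June 2 (1 day later).
June 2024 has 30 days. Adding weeks: 2, 9, 16, 23, 30 — the last one ≤ 30 is the 30th.

30 June 2024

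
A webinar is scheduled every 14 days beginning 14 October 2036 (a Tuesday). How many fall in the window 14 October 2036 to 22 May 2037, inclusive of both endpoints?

Occurrences land 14·i days after 14 October 2036 for i = 0, 1, 2, …
The window opens on the start date, so the first occurrence inside is #1 on 14 October 2036.
22 May 2037 is 220 days after the start; 220 ÷ 14 = 15 remainder 10. Last occurrence in the window: #16 on 12 May 2037.
Occurrences #1 through #16: 16 in total.

16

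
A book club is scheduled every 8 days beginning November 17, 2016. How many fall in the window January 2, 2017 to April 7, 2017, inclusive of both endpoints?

12

Occurrences land 8·i days after November 17, 2016 for i = 0, 1, 2, …
January 2, 2017 is 46 days after the start; 46 ÷ 8 = 5 remainder 6; since the remainder is 6, round up to i = 6. First occurrence in the window: #7 on January 4, 2017 (6×8 = 48 days in).
April 7, 2017 is 141 days after the start; 141 ÷ 8 = 17 remainder 5. Last occurrence in the window: #18 on April 2, 2017.
Occurrences #7 through #18: 12 in total.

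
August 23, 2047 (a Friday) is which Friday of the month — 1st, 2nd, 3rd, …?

4th

Day 23 falls in week ⌈23/7⌉ of the month.
Days 1–7 hold the 1st Friday, 8–14 the 2nd, 15–21 the 3rd, 22–28 the 4th, 29–31 the 5th.
23 is in the range for the 4th.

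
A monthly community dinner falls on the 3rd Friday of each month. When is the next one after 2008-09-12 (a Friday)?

2008-09-19

September 2008 starts on a Monday; its first Friday is the 5th, so the 3rd Friday is the 19th — 2008-09-19.
2008-09-19 is after 2008-09-12, so that is the next one.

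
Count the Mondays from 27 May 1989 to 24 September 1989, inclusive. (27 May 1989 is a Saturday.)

17

27 May 1989 is a Saturday; the first Monday on or after it is 29 May 1989 (2 days later).
From 29 May 1989 to 24 September 1989: 2 + 30 + 31 + 31 + 24 = 118 days (rest of May, June, July, August, September).
118 ÷ 7 = 16 full weeks with remainder 6, so 16 more Mondays after the first → 17.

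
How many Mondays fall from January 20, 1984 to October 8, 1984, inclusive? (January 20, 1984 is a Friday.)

38

January 20, 1984 is a Friday; the first Monday on or after it is January 23, 1984 (3 days later).
From January 23, 1984 to October 8, 1984: 8 + 29 + 31 + 30 + 31 + 30 + 31 + 31 + 30 + 8 = 259 days (rest of January, February, March, April, May, June, July, August, September, October).
259 ÷ 7 = 37 full weeks with remainder 0, so 37 more Mondays after the first → 38.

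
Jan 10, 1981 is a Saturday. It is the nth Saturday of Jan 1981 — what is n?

Day 10 falls in week ⌈10/7⌉ of the month.
Days 1–7 hold the 1st Saturday, 8–14 the 2nd, 15–21 the 3rd, 22–28 the 4th, 29–31 the 5th.
10 is in the range for the 2nd.

2nd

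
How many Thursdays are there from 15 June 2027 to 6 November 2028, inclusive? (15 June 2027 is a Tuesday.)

73

15 June 2027 is a Tuesday; the first Thursday on or after it is 17 June 2027 (2 days later).
From 17 June 2027 to 6 November 2028: 197 + 311 = 508 days (rest of 2027, to 6 November 2028 in 2028).
508 ÷ 7 = 72 full weeks with remainder 4, so 72 more Thursdays after the first → 73.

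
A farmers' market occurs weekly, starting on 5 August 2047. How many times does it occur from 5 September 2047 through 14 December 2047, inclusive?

14

Occurrences land 7·i days after 5 August 2047 for i = 0, 1, 2, …
5 September 2047 is 31 days after the start; 31 ÷ 7 = 4 remainder 3; since the remainder is 3, round up to i = 5. First occurrence in the window: #6 on 9 September 2047 (5×7 = 35 days in).
14 December 2047 is 131 days after the start; 131 ÷ 7 = 18 remainder 5. Last occurrence in the window: #19 on 9 December 2047.
Occurrences #6 through #19: 14 in total.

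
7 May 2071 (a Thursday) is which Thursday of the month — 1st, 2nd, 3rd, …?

Day 7 falls in week ⌈7/7⌉ of the month.
Days 1–7 hold the 1st Thursday, 8–14 the 2nd, 15–21 the 3rd, 22–28 the 4th, 29–31 the 5th.
7 is in the range for the 1st.

1st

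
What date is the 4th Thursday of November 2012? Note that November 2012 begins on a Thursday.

November 22, 2012

November 2012 begins on a Thursday, so the first Thursday is November 1.
The 4th Thursday is 3 weeks later: 1 + 21 = 22.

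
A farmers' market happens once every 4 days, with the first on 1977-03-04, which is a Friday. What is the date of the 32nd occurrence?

The 32nd occurrence is 31 intervals after the first: 31 × 4 = 124 days after 1977-03-04.
March has 31 days — 27 days to the end of March leaves 97.
April has 30 days (67 left).
May has 31 days (36 left).
June has 30 days (6 left).
6 days into July → 1977-07-06.

1977-07-06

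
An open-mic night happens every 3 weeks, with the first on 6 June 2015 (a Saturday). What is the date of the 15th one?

The 15th occurrence is 14 intervals after the first: 14 × 21 = 294 days after 6 June 2015.
June has 30 days — 24 days to the end of June leaves 270.
July has 31 days (239 left).
August has 31 days (208 left).
September has 30 days (178 left).
October has 31 days (147 left).
November has 30 days (117 left).
December has 31 days (86 left).
January has 31 days (55 left).
February has 29 days (26 left).
26 days into March → 26 March 2016.

26 March 2016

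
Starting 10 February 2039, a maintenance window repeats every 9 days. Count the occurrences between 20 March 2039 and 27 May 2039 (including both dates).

7

Occurrences land 9·i days after 10 February 2039 for i = 0, 1, 2, …
20 March 2039 is 38 days after the start; 38 ÷ 9 = 4 remainder 2; since the remainder is 2, round up to i = 5. First occurrence in the window: #6 on 27 March 2039 (5×9 = 45 days in).
27 May 2039 is 106 days after the start; 106 ÷ 9 = 11 remainder 7. Last occurrence in the window: #12 on 20 May 2039.
Occurrences #6 through #12: 7 in total.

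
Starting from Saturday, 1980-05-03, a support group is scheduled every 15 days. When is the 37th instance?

The 37th occurrence is 36 intervals after the first: 36 × 15 = 540 days after 1980-05-03.
May has 31 days — 28 days to the end of May leaves 512.
From end of May to end of 1980 is 214 days (298 left).
January has 31 days (267 left).
February has 28 days (239 left).
March has 31 days (208 left).
April has 30 days (178 left).
May has 31 days (147 left).
June has 30 days (117 left).
July has 31 days (86 left).
August has 31 days (55 left).
September has 30 days (25 left).
25 days into October → 1981-10-25.

1981-10-25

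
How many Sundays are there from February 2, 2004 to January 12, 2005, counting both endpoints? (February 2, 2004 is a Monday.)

49

February 2, 2004 is a Monday; the first Sunday on or after it is February 8, 2004 (6 days later).
From February 8, 2004 to January 12, 2005: 327 + 12 = 339 days (rest of 2004, to January 12, 2005 in 2005).
339 ÷ 7 = 48 full weeks with remainder 3, so 48 more Sundays after the first → 49.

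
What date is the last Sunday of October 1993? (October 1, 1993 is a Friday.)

31 October 1993

October 1993 begins on a Friday, so the first Sunday is October 3 (2 days later).
October 1993 has 31 days. Adding weeks: 3, 10, 17, 24, 31 — the last one ≤ 31 is the 31st.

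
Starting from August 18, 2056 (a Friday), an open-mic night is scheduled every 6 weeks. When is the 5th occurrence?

The 5th occurrence is 4 intervals after the first: 4 × 42 = 168 days after August 18, 2056.
August has 31 days — 13 days to the end of August leaves 155.
September has 30 days (125 left).
October has 31 days (94 left).
November has 30 days (64 left).
December has 31 days (33 left).
January has 31 days (2 left).
2 days into February → February 2, 2057.

February 2, 2057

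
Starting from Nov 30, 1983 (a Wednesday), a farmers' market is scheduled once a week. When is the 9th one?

Jan 25, 1984

The 9th occurrence is 8 intervals after the first: 8 × 7 = 56 days after Nov 30, 1983.
Nov has 30 days — 0 days to the end of Nov leaves 56.
Dec has 31 days (25 left).
25 days into Jan → Jan 25, 1984.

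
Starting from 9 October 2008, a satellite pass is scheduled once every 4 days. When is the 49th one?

The 49th occurrence is 48 intervals after the first: 48 × 4 = 192 days after 9 October 2008.
October has 31 days — 22 days to the end of October leaves 170.
November has 30 days (140 left).
December has 31 days (109 left).
January has 31 days (78 left).
February has 28 days (50 left).
March has 31 days (19 left).
19 days into April → 19 April 2009.

19 April 2009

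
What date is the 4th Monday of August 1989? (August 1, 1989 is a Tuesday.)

August 1989 begins on a Tuesday, so the first Monday is August 7 (6 days later).
The 4th Monday is 3 weeks later: 7 + 21 = 28.

1989-08-28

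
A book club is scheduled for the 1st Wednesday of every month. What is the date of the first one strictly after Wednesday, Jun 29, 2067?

Jun 2067 starts on a Wednesday, so its 1st Wednesday is Jun 1, 2067.
That is not after Jun 29, 2067, so look at Jul 2067.
Jul 2067 starts on a Friday, so its 1st Wednesday is Jul 6, 2067 (5 days in).

Jul 6, 2067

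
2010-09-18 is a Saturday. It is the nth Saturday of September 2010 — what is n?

Day 18 falls in week ⌈18/7⌉ of the month.
Days 1–7 hold the 1st Saturday, 8–14 the 2nd, 15–21 the 3rd, 22–28 the 4th, 29–31 the 5th.
18 is in the range for the 3rd.

3rd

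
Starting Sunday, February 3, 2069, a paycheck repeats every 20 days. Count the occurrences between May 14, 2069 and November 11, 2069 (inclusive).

10

Occurrences land 20·i days after February 3, 2069 for i = 0, 1, 2, …
May 14, 2069 is 100 days after the start; 100 ÷ 20 = 5 remainder 0. First occurrence in the window: #6 on May 14, 2069 (5×20 = 100 days in).
November 11, 2069 is 281 days after the start; 281 ÷ 20 = 14 remainder 1. Last occurrence in the window: #15 on November 10, 2069.
Occurrences #6 through #15: 10 in total.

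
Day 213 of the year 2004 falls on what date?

Jan has 31 days (213 − 31 = 182 remain).
Feb has 29 days (182 − 29 = 153 remain).
Mar has 31 days (153 − 31 = 122 remain).
Apr has 30 days (122 − 30 = 92 remain).
May has 31 days (92 − 31 = 61 remain).
Jun has 30 days (61 − 30 = 31 remain).
31 into Jul → Jul 31.

Jul 31, 2004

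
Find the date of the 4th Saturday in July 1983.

The first Saturday of July 1983 is July 2.
The 4th Saturday is 3 weeks later: 2 + 21 = 23.

July 23, 1983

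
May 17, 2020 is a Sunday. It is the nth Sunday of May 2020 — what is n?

3rd

Day 17 falls in week ⌈17/7⌉ of the month.
Days 1–7 hold the 1st Sunday, 8–14 the 2nd, 15–21 the 3rd, 22–28 the 4th, 29–31 the 5th.
17 is in the range for the 3rd.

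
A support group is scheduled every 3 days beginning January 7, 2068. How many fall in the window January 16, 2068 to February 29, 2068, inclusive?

Occurrences land 3·i days after January 7, 2068 for i = 0, 1, 2, …
January 16, 2068 is 9 days after the start; 9 ÷ 3 = 3 remainder 0. First occurrence in the window: #4 on January 16, 2068 (3×3 = 9 days in).
February 29, 2068 is 53 days after the start; 53 ÷ 3 = 17 remainder 2. Last occurrence in the window: #18 on February 27, 2068.
Occurrences #4 through #18: 15 in total.

15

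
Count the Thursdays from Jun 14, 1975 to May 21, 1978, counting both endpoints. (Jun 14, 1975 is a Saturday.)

153

Jun 14, 1975 is a Saturday; the first Thursday on or after it is Jun 19, 1975 (5 days later).
From Jun 19, 1975 to May 21, 1978: 195 + 366 + 365 + 141 = 1067 days (rest of 1975, 1976, 1977, to May 21, 1978 in 1978).
1067 ÷ 7 = 152 full weeks with remainder 3, so 152 more Thursdays after the first → 153.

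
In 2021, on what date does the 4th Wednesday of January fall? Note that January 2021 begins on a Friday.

January 2021 begins on a Friday, so the first Wednesday is January 6 (5 days later).
The 4th Wednesday is 3 weeks later: 6 + 21 = 27.

January 27, 2021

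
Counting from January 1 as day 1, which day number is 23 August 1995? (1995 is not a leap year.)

235

Days in months before August: 31 + 28 + 31 + 30 + 31 + 30 + 31 = 212.
Plus 23 days into August → day 235.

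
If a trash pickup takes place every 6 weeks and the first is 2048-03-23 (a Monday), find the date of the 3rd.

The 3rd occurrence is 2 intervals after the first: 2 × 42 = 84 days after 2048-03-23.
March has 31 days — 8 days to the end of March leaves 76.
April has 30 days (46 left).
May has 31 days (15 left).
15 days into June → 2048-06-15.

2048-06-15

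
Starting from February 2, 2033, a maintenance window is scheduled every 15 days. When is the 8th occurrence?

May 18, 2033

The 8th occurrence is 7 intervals after the first: 7 × 15 = 105 days after February 2, 2033.
February has 28 days — 26 days to the end of February leaves 79.
March has 31 days (48 left).
April has 30 days (18 left).
18 days into May → May 18, 2033.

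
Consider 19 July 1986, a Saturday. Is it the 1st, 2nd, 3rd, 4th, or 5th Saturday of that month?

3rd

Day 19 falls in week ⌈19/7⌉ of the month.
Days 1–7 hold the 1st Saturday, 8–14 the 2nd, 15–21 the 3rd, 22–28 the 4th, 29–31 the 5th.
19 is in the range for the 3rd.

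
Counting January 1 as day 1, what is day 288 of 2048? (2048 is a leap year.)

2048-10-14

January has 31 days (288 − 31 = 257 remain).
February has 29 days (257 − 29 = 228 remain).
March has 31 days (228 − 31 = 197 remain).
April has 30 days (197 − 30 = 167 remain).
May has 31 days (167 − 31 = 136 remain).
June has 30 days (136 − 30 = 106 remain).
July has 31 days (106 − 31 = 75 remain).
August has 31 days (75 − 31 = 44 remain).
September has 30 days (44 − 30 = 14 remain).
14 into October → October 14.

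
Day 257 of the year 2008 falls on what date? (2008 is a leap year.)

2008-09-13

January has 31 days (257 − 31 = 226 remain).
February has 29 days (226 − 29 = 197 remain).
March has 31 days (197 − 31 = 166 remain).
April has 30 days (166 − 30 = 136 remain).
May has 31 days (136 − 31 = 105 remain).
June has 30 days (105 − 30 = 75 remain).
July has 31 days (75 − 31 = 44 remain).
August has 31 days (44 − 31 = 13 remain).
13 into September → September 13.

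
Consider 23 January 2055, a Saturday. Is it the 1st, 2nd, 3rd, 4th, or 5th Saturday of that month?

Day 23 falls in week ⌈23/7⌉ of the month.
Days 1–7 hold the 1st Saturday, 8–14 the 2nd, 15–21 the 3rd, 22–28 the 4th, 29–31 the 5th.
23 is in the range for the 4th.

4th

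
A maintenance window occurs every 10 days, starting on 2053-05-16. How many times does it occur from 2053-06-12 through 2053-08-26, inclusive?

8

Occurrences land 10·i days after 2053-05-16 for i = 0, 1, 2, …
2053-06-12 is 27 days after the start; 27 ÷ 10 = 2 remainder 7; since the remainder is 7, round up to i = 3. First occurrence in the window: #4 on 2053-06-15 (3×10 = 30 days in).
2053-08-26 is 102 days after the start; 102 ÷ 10 = 10 remainder 2. Last occurrence in the window: #11 on 2053-08-24.
Occurrences #4 through #11: 8 in total.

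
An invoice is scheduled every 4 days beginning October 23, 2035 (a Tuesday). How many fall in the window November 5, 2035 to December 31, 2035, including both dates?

14

Occurrences land 4·i days after October 23, 2035 for i = 0, 1, 2, …
November 5, 2035 is 13 days after the start; 13 ÷ 4 = 3 remainder 1; since the remainder is 1, round up to i = 4. First occurrence in the window: #5 on November 8, 2035 (4×4 = 16 days in).
December 31, 2035 is 69 days after the start; 69 ÷ 4 = 17 remainder 1. Last occurrence in the window: #18 on December 30, 2035.
Occurrences #5 through #18: 14 in total.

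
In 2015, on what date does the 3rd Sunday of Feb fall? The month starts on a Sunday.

Feb 15, 2015

Feb 2015 begins on a Sunday, so the first Sunday is Feb 1.
The 3rd Sunday is 2 weeks later: 1 + 14 = 15.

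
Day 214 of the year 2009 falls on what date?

2 August 2009

January has 31 days (214 − 31 = 183 remain).
February has 28 days (183 − 28 = 155 remain).
March has 31 days (155 − 31 = 124 remain).
April has 30 days (124 − 30 = 94 remain).
May has 31 days (94 − 31 = 63 remain).
June has 30 days (63 − 30 = 33 remain).
July has 31 days (33 − 31 = 2 remain).
2 into August → August 2.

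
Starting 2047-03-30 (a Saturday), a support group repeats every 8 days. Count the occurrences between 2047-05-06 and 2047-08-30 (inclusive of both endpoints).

15

Occurrences land 8·i days after 2047-03-30 for i = 0, 1, 2, …
2047-05-06 is 37 days after the start; 37 ÷ 8 = 4 remainder 5; since the remainder is 5, round up to i = 5. First occurrence in the window: #6 on 2047-05-09 (5×8 = 40 days in).
2047-08-30 is 153 days after the start; 153 ÷ 8 = 19 remainder 1. Last occurrence in the window: #20 on 2047-08-29.
Occurrences #6 through #20: 15 in total.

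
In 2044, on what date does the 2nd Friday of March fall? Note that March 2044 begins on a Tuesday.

March 2044 begins on a Tuesday, so the first Friday is March 4 (3 days later).
The 2nd Friday is 1 weeks later: 4 + 7 = 11.

2044-03-11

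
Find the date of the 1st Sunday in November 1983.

6 November 1983

November 1983 begins on a Tuesday, so the first Sunday is November 6 (5 days later).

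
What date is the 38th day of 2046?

February 7, 2046

January has 31 days (38 − 31 = 7 remain).
7 into February → February 7.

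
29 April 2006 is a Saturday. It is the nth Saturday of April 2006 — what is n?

Day 29 falls in week ⌈29/7⌉ of the month.
Days 1–7 hold the 1st Saturday, 8–14 the 2nd, 15–21 the 3rd, 22–28 the 4th, 29–31 the 5th.
29 is in the range for the 5th.

5th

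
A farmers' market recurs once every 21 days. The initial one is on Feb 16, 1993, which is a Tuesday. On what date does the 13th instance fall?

The 13th occurrence is 12 intervals after the first: 12 × 21 = 252 days after Feb 16, 1993.
Feb has 28 days — 12 days to the end of Feb leaves 240.
Mar has 31 days (209 left).
Apr has 30 days (179 left).
May has 31 days (148 left).
Jun has 30 days (118 left).
Jul has 31 days (87 left).
Aug has 31 days (56 left).
Sep has 30 days (26 left).
26 days into Oct → Oct 26, 1993.

Oct 26, 1993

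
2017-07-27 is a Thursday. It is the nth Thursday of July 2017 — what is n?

Day 27 falls in week ⌈27/7⌉ of the month.
Days 1–7 hold the 1st Thursday, 8–14 the 2nd, 15–21 the 3rd, 22–28 the 4th, 29–31 the 5th.
27 is in the range for the 4th.

4th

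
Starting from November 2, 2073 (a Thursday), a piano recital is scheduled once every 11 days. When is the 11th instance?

February 20, 2074

The 11th occurrence is 10 intervals after the first: 10 × 11 = 110 days after November 2, 2073.
November has 30 days — 28 days to the end of November leaves 82.
December has 31 days (51 left).
January has 31 days (20 left).
20 days into February → February 20, 2074.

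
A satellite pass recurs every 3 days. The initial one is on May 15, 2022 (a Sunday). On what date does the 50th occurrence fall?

The 50th occurrence is 49 intervals after the first: 49 × 3 = 147 days after May 15, 2022.
May has 31 days — 16 days to the end of May leaves 131.
June has 30 days (101 left).
July has 31 days (70 left).
August has 31 days (39 left).
September has 30 days (9 left).
9 days into October → October 9, 2022.

October 9, 2022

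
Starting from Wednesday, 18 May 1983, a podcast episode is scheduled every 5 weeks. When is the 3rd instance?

27 July 1983

The 3rd occurrence is 2 intervals after the first: 2 × 35 = 70 days after 18 May 1983.
May has 31 days — 13 days to the end of May leaves 57.
June has 30 days (27 left).
27 days into July → 27 July 1983.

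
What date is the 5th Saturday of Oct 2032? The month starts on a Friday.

Oct 30, 2032

Oct 2032 begins on a Friday, so the first Saturday is Oct 2 (1 day later).
The 5th Saturday is 4 weeks later: 2 + 28 = 30.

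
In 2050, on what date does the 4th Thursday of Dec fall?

Dec 22, 2050

The first Thursday of Dec 2050 is Dec 1.
The 4th Thursday is 3 weeks later: 1 + 21 = 22.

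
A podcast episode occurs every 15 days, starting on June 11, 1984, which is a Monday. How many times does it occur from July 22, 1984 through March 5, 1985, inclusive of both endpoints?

15

Occurrences land 15·i days after June 11, 1984 for i = 0, 1, 2, …
July 22, 1984 is 41 days after the start; 41 ÷ 15 = 2 remainder 11; since the remainder is 11, round up to i = 3. First occurrence in the window: #4 on July 26, 1984 (3×15 = 45 days in).
March 5, 1985 is 267 days after the start; 267 ÷ 15 = 17 remainder 12. Last occurrence in the window: #18 on February 21, 1985.
Occurrences #4 through #18: 15 in total.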